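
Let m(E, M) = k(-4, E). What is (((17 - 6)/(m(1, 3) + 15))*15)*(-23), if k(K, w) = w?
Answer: -3795/16 ≈ -237.19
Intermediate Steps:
m(E, M) = E
(((17 - 6)/(m(1, 3) + 15))*15)*(-23) = (((17 - 6)/(1 + 15))*15)*(-23) = ((11/16)*15)*(-23) = (165/16)*(-23) = -3795/16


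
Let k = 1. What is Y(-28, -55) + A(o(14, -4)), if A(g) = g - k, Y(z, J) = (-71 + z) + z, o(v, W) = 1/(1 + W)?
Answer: -385/3 ≈ -128.33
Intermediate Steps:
Y(z, J) = -71 + 2*z
A(g) = -1 + g (A(g) = g - 1*1 = g - 1 = -1 + g)
Y(-28, -55) + A(o(14, -4)) = (-71 + 2*(-28)) + (-1 + 1/(1 - 4)) = (-71 - 56) + (-1 + 1/(-3)) = -127 + (-1 - ⅓) = -127 - 4/3 = -385/3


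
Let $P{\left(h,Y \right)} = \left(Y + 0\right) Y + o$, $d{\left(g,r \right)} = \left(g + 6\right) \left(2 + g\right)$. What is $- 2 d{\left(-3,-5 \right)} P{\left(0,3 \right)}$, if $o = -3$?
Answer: $36$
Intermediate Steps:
$d{\left(g,r \right)} = \left(2 + g\right) \left(6 + g\right)$ ($d{\left(g,r \right)} = \left(6 + g\right) \left(2 + g\right) = \left(2 + g\right) \left(6 + g\right)$)
$P{\left(h,Y \right)} = -3 + Y^{2}$ ($P{\left(h,Y \right)} = \left(Y + 0\right) Y - 3 = Y Y - 3 = Y^{2} - 3 = -3 + Y^{2}$)
$- 2 d{\left(-3,-5 \right)} P{\left(0,3 \right)} = - 2 \left(12 + \left(-3\right)^{2} + 8 \left(-3\right)\right) \left(-3 + 3^{2}\right) = - 2 \left(12 + 9 - 24\right) \left(-3 + 9\right) = \left(-2\right) \left(-3\right) 6 = 6 \cdot 6 = 36$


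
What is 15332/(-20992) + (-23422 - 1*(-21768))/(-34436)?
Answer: -30828249/45180032 ≈ -0.68234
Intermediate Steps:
15332/(-20992) + (-23422 - 1*(-21768))/(-34436) = 15332*(-1/20992) + (-23422 + 21768)*(-1/34436) = -3833/5248 - 1654*(-1/34436) = -3833/5248 + 827/17218 = -30828249/45180032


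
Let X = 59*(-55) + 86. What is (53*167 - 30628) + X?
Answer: -24936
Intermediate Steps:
X = -3159 (X = -3245 + 86 = -3159)
(53*167 - 30628) + X = (53*167 - 30628) - 3159 = (8851 - 30628) - 3159 = -21777 - 3159 = -24936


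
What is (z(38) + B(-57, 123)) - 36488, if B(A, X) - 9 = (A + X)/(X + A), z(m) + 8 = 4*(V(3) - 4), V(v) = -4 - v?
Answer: -36530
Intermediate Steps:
z(m) = -52 (z(m) = -8 + 4*((-4 - 1*3) - 4) = -8 + 4*((-4 - 3) - 4) = -8 + 4*(-7 - 4) = -8 + 4*(-11) = -8 - 44 = -52)
B(A, X) = 10 (B(A, X) = 9 + (A + X)/(X + A) = 9 + (A + X)/(A + X) = 9 + 1 = 10)
(z(38) + B(-57, 123)) - 36488 = (-52 + 10) - 36488 = -42 - 36488 = -36530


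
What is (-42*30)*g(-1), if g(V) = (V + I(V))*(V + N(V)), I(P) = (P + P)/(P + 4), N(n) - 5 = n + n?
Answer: 4200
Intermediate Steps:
N(n) = 5 + 2*n (N(n) = 5 + (n + n) = 5 + 2*n)
I(P) = 2*P/(4 + P) (I(P) = (2*P)/(4 + P) = 2*P/(4 + P))
g(V) = (5 + 3*V)*(V + 2*V/(4 + V)) (g(V) = (V + 2*V/(4 + V))*(V + (5 + 2*V)) = (V + 2*V/(4 + V))*(5 + 3*V) = (5 + 3*V)*(V + 2*V/(4 + V)))
(-42*30)*g(-1) = (-42*30)*(-(30 + 3*(-1)**2 + 23*(-1))/(4 - 1)) = -(-1260)*(30 + 3*1 - 23)/3 = -(-1260)*(30 + 3 - 23)/3 = -(-1260)*10/3 = -1260*(-10/3) = 4200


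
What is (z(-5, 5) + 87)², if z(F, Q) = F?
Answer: 6724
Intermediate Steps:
(z(-5, 5) + 87)² = (-5 + 87)² = 82² = 6724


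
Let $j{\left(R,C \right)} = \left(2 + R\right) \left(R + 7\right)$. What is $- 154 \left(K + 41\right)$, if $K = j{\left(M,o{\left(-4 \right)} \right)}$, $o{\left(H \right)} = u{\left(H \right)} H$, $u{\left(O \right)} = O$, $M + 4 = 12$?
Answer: $-29414$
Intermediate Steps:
$M = 8$ ($M = -4 + 12 = 8$)
$o{\left(H \right)} = H^{2}$ ($o{\left(H \right)} = H H = H^{2}$)
$j{\left(R,C \right)} = \left(2 + R\right) \left(7 + R\right)$
$K = 150$ ($K = 14 + 8^{2} + 9 \cdot 8 = 14 + 64 + 72 = 150$)
$- 154 \left(K + 41\right) = - 154 \left(150 + 41\right) = \left(-154\right) 191 = -29414$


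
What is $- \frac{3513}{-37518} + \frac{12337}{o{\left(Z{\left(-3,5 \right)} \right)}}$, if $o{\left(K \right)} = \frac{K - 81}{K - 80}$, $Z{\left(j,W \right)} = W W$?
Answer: $\frac{4242912143}{350168} \approx 12117.0$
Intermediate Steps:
$Z{\left(j,W \right)} = W^{2}$
$o{\left(K \right)} = \frac{-81 + K}{-80 + K}$
$- \frac{3513}{-37518} + \frac{12337}{o{\left(Z{\left(-3,5 \right)} \right)}} = - \frac{3513}{-37518} + \frac{12337}{\frac{1}{-80 + 5^{2}} \left(-81 + 5^{2}\right)} = \left(-3513\right) \left(- \frac{1}{37518}\right) + \frac{12337}{\frac{1}{-80 + 25} \left(-81 + 25\right)} = \frac{1171}{12506} + \frac{12337}{\frac{1}{-55} \left(-56\right)} = \frac{1171}{12506} + \frac{12337}{\left(- \frac{1}{55}\right) \left(-56\right)} = \frac{1171}{12506} + \frac{12337}{\frac{56}{55}} = \frac{1171}{12506} + 12337 \cdot \frac{55}{56} = \frac{1171}{12506} + \frac{678535}{56} = \frac{4242912143}{350168}$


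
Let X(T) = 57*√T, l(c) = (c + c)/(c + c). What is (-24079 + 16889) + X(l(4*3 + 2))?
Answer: -7133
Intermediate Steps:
l(c) = 1 (l(c) = (2*c)/((2*c)) = (2*c)*(1/(2*c)) = 1)
(-24079 + 16889) + X(l(4*3 + 2)) = (-24079 + 16889) + 57*√1 = -7190 + 57*1 = -7190 + 57 = -7133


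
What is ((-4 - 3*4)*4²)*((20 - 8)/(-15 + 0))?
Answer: 1024/5 ≈ 204.80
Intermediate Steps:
((-4 - 3*4)*4²)*((20 - 8)/(-15 + 0)) = ((-4 - 12)*16)*(12/(-15)) = (-16*16)*(12*(-1/15)) = -256*(-⅘) = 1024/5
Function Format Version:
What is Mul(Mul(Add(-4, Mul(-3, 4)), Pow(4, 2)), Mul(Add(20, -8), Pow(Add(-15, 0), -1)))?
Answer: Rational(1024, 5) ≈ 204.80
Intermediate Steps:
Mul(Mul(Add(-4, Mul(-3, 4)), Pow(4, 2)), Mul(Add(20, -8), Pow(Add(-15, 0), -1))) = Mul(Mul(Add(-4, -12), 16), Mul(12, Pow(-15, -1))) = Mul(Mul(-16, 16), Mul(12, Rational(-1, 15))) = Mul(-256, Rational(-4, 5)) = Rational(1024, 5)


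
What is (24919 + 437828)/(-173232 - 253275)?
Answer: -154249/142169 ≈ -1.0850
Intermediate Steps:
(24919 + 437828)/(-173232 - 253275) = 462747/(-426507) = 462747*(-1/426507) = -154249/142169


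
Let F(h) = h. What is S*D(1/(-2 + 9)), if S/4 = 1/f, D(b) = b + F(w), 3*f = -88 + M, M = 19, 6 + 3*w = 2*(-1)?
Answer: 212/483 ≈ 0.43892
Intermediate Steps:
w = -8/3 (w = -2 + (2*(-1))/3 = -2 + (1/3)*(-2) = -2 - 2/3 = -8/3 ≈ -2.6667)
f = -23 (f = (-88 + 19)/3 = (1/3)*(-69) = -23)
D(b) = -8/3 + b (D(b) = b - 8/3 = -8/3 + b)
S = -4/23 (S = 4/(-23) = 4*(-1/23) = -4/23 ≈ -0.17391)
S*D(1/(-2 + 9)) = -4*(-8/3 + 1/(-2 + 9))/23 = -4*(-8/3 + 1/7)/23 = -4/23*(-53/21) = 212/483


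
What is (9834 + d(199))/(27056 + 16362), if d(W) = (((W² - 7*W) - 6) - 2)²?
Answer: 729624917/21709 ≈ 33609.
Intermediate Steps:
d(W) = (-8 + W² - 7*W)² (d(W) = ((-6 + W² - 7*W) - 2)² = (-8 + W² - 7*W)²)
(9834 + d(199))/(27056 + 16362) = (9834 + (8 - 1*199² + 7*199)²)/(27056 + 16362) = (9834 + (8 - 1*39601 + 1393)²)/43418 = (9834 + (8 - 39601 + 1393)²)*(1/43418) = (9834 + (-38200)²)*(1/43418) = (9834 + 1459240000)*(1/43418) = 1459249834*(1/43418) = 729624917/21709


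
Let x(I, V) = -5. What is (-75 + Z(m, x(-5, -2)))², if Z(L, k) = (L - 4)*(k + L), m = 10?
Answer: 2025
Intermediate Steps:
Z(L, k) = (-4 + L)*(L + k)
(-75 + Z(m, x(-5, -2)))² = (-75 + (10² - 4*10 - 4*(-5) + 10*(-5)))² = (-75 + (100 - 40 + 20 - 50))² = (-75 + 30)² = (-45)² = 2025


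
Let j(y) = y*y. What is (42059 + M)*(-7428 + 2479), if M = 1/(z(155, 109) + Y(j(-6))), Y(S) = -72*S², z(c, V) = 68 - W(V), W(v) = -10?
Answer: -19406656255945/93234 ≈ -2.0815e+8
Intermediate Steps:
j(y) = y²
z(c, V) = 78 (z(c, V) = 68 - 1*(-10) = 68 + 10 = 78)
M = -1/93234 (M = 1/(78 - 72*((-6)²)²) = 1/(78 - 72*36²) = 1/(78 - 72*1296) = 1/(78 - 93312) = 1/(-93234) = -1/93234 ≈ -1.0726e-5)
(42059 + M)*(-7428 + 2479) = (42059 - 1/93234)*(-7428 + 2479) = (3921328805/93234)*(-4949) = -19406656255945/93234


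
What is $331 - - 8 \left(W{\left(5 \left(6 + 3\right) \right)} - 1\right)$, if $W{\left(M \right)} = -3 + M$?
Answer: $659$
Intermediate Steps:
$331 - - 8 \left(W{\left(5 \left(6 + 3\right) \right)} - 1\right) = 331 - - 8 \left(\left(-3 + 5 \left(6 + 3\right)\right) - 1\right) = 331 - - 8 \left(\left(-3 + 5 \cdot 9\right) - 1\right) = 331 - - 8 \left(\left(-3 + 45\right) - 1\right) = 331 - - 8 \left(42 - 1\right) = 331 - \left(-8\right) 41 = 331 - -328 = 331 + 328 = 659$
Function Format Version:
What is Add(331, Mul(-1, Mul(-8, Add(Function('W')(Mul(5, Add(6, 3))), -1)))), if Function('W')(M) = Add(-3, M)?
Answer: 659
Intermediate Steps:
Add(331, Mul(-1, Mul(-8, Add(Function('W')(Mul(5, Add(6, 3))), -1)))) = Add(331, Mul(-1, Mul(-8, Add(Add(-3, Mul(5, Add(6, 3))), -1)))) = Add(331, Mul(-1, Mul(-8, Add(Add(-3, Mul(5, 9)), -1)))) = Add(331, Mul(-1, Mul(-8, Add(Add(-3, 45), -1)))) = Add(331, Mul(-1, Mul(-8, Add(42, -1)))) = Add(331, Mul(-1, Mul(-8, 41))) = Add(331, Mul(-1, -328)) = Add(331, 328) = 659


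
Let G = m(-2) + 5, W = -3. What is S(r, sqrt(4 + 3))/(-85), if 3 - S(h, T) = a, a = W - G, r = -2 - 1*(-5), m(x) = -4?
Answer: -7/85 ≈ -0.082353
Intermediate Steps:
r = 3 (r = -2 + 5 = 3)
G = 1 (G = -4 + 5 = 1)
a = -4 (a = -3 - 1*1 = -3 - 1 = -4)
S(h, T) = 7 (S(h, T) = 3 - 1*(-4) = 3 + 4 = 7)
S(r, sqrt(4 + 3))/(-85) = 7/(-85) = 7*(-1/85) = -7/85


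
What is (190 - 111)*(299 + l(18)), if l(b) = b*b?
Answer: 49217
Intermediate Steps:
l(b) = b²
(190 - 111)*(299 + l(18)) = (190 - 111)*(299 + 18²) = 79*(299 + 324) = 79*623 = 49217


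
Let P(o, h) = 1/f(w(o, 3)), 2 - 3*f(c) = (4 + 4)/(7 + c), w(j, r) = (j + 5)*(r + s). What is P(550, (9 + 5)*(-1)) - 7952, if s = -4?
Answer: -731447/92 ≈ -7950.5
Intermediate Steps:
w(j, r) = (-4 + r)*(5 + j) (w(j, r) = (j + 5)*(r - 4) = (5 + j)*(-4 + r) = (-4 + r)*(5 + j))
f(c) = 2/3 - 8/(3*(7 + c)) (f(c) = 2/3 - (4 + 4)/(3*(7 + c)) = 2/3 - 8/(3*(7 + c)))
P(o, h) = 3*(2 - o)/(2*(-2 - o)) (P(o, h) = 1/(2*(3 + (-20 - 4*o + 5*3 + o*3))/(3*(7 + (-20 - 4*o + 5*3 + o*3)))) = 1/(2*(3 + (-20 - 4*o + 15 + 3*o))/(3*(7 + (-20 - 4*o + 15 + 3*o)))) = 1/(2*(3 + (-5 - o))/(3*(7 + (-5 - o)))) = 1/(2*(-2 - o)/(3*(2 - o))) = 3*(2 - o)/(2*(-2 - o)))
P(550, (9 + 5)*(-1)) - 7952 = 3*(-2 + 550)/(2*(2 + 550)) - 7952 = (3/2)*548/552 - 7952 = (3/2)*(1/552)*548 - 7952 = 137/92 - 7952 = -731447/92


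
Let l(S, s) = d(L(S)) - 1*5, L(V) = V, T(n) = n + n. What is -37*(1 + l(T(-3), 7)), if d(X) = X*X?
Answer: -1184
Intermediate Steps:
T(n) = 2*n
d(X) = X²
l(S, s) = -5 + S² (l(S, s) = S² - 1*5 = S² - 5 = -5 + S²)
-37*(1 + l(T(-3), 7)) = -37*(1 + (-5 + (2*(-3))²)) = -37*(1 + (-5 + (-6)²)) = -37*(1 + (-5 + 36)) = -37*(1 + 31) = -37*32 = -1184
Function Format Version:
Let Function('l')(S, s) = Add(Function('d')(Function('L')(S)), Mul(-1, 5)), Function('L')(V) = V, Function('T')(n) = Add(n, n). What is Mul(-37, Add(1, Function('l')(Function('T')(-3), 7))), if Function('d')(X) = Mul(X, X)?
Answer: -1184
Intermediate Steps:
Function('T')(n) = Mul(2, n)
Function('d')(X) = Pow(X, 2)
Function('l')(S, s) = Add(-5, Pow(S, 2)) (Function('l')(S, s) = Add(Pow(S, 2), Mul(-1, 5)) = Add(Pow(S, 2), -5) = Add(-5, Pow(S, 2)))
Mul(-37, Add(1, Function('l')(Function('T')(-3), 7))) = Mul(-37, Add(1, Add(-5, Pow(Mul(2, -3), 2)))) = Mul(-37, Add(1, Add(-5, Pow(-6, 2)))) = Mul(-37, Add(1, Add(-5, 36))) = Mul(-37, Add(1, 31)) = Mul(-37, 32) = -1184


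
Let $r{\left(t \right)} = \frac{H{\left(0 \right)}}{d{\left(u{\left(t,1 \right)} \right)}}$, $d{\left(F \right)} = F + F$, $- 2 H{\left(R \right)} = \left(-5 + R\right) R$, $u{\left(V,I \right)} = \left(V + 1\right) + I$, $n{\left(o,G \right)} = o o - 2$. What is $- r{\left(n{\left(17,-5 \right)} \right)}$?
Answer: $0$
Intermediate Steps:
$n{\left(o,G \right)} = -2 + o^{2}$ ($n{\left(o,G \right)} = o^{2} - 2 = -2 + o^{2}$)
$u{\left(V,I \right)} = 1 + I + V$ ($u{\left(V,I \right)} = \left(1 + V\right) + I = 1 + I + V$)
$H{\left(R \right)} = - \frac{R \left(-5 + R\right)}{2}$ ($H{\left(R \right)} = - \frac{\left(-5 + R\right) R}{2} = - \frac{R \left(-5 + R\right)}{2}$)
$d{\left(F \right)} = 2 F$
$r{\left(t \right)} = 0$ ($r{\left(t \right)} = \frac{\frac{1}{2} \cdot 0 \left(5 - 0\right)}{2 \left(1 + 1 + t\right)} = \frac{\frac{1}{2} \cdot 0 \left(5 + 0\right)}{2 \left(2 + t\right)} = \frac{\frac{1}{2} \cdot 0 \cdot 5}{4 + 2 t} = \frac{0}{4 + 2 t} = 0$)
$- r{\left(n{\left(17,-5 \right)} \right)} = \left(-1\right) 0 = 0$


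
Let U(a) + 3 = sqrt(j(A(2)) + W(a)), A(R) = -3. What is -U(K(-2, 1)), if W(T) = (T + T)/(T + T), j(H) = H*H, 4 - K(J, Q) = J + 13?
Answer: 3 - sqrt(10) ≈ -0.16228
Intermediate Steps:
K(J, Q) = -9 - J (K(J, Q) = 4 - (J + 13) = 4 - (13 + J) = 4 + (-13 - J) = -9 - J)
j(H) = H**2
W(T) = 1 (W(T) = (2*T)/((2*T)) = (2*T)*(1/(2*T)) = 1)
U(a) = -3 + sqrt(10) (U(a) = -3 + sqrt((-3)**2 + 1) = -3 + sqrt(9 + 1) = -3 + sqrt(10))
-U(K(-2, 1)) = -(-3 + sqrt(10)) = 3 - sqrt(10)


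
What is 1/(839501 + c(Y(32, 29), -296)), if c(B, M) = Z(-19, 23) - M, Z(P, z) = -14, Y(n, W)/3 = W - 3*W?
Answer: 1/839783 ≈ 1.1908e-6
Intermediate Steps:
Y(n, W) = -6*W (Y(n, W) = 3*(W - 3*W) = 3*(-2*W) = -6*W)
c(B, M) = -14 - M
1/(839501 + c(Y(32, 29), -296)) = 1/(839501 + (-14 - 1*(-296))) = 1/(839501 + (-14 + 296)) = 1/(839501 + 282) = 1/839783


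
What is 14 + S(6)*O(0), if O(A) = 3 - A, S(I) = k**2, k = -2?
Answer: 26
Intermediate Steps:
S(I) = 4 (S(I) = (-2)**2 = 4)
14 + S(6)*O(0) = 14 + 4*(3 - 1*0) = 14 + 4*(3 + 0) = 14 + 4*3 = 14 + 12 = 26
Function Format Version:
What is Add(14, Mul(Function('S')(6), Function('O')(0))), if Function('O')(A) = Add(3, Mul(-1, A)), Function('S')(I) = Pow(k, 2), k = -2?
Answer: 26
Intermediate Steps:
Function('S')(I) = 4 (Function('S')(I) = Pow(-2, 2) = 4)
Add(14, Mul(Function('S')(6), Function('O')(0))) = Add(14, Mul(4, Add(3, Mul(-1, 0)))) = Add(14, Mul(4, Add(3, 0))) = Add(14, Mul(4, 3)) = Add(14, 12) = 26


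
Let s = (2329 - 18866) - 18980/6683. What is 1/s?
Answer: -6683/110535751 ≈ -6.0460e-5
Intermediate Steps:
s = -110535751/6683 (s = -16537 - 18980*1/6683 = -16537 - 18980/6683 = -110535751/6683 ≈ -16540.)
1/s = 1/(-110535751/6683) = -6683/110535751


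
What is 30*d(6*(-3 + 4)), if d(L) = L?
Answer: 180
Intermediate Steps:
30*d(6*(-3 + 4)) = 30*(6*(-3 + 4)) = 30*(6*1) = 30*6 = 180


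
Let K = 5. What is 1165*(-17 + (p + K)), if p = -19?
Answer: -36115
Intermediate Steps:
1165*(-17 + (p + K)) = 1165*(-17 + (-19 + 5)) = 1165*(-17 - 14) = 1165*(-31) = -36115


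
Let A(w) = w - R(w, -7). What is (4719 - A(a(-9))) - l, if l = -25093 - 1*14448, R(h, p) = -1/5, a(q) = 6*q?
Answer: 221569/5 ≈ 44314.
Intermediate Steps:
R(h, p) = -1/5 (R(h, p) = -1*1/5 = -1/5)
A(w) = 1/5 + w (A(w) = w - 1*(-1/5) = w + 1/5 = 1/5 + w)
l = -39541 (l = -25093 - 14448 = -39541)
(4719 - A(a(-9))) - l = (4719 - (1/5 + 6*(-9))) - 1*(-39541) = (4719 - (1/5 - 54)) + 39541 = (4719 - 1*(-269/5)) + 39541 = (4719 + 269/5) + 39541 = 23864/5 + 39541 = 221569/5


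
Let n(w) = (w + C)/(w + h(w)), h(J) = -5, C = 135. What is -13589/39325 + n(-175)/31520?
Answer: -385484887/1115571600 ≈ -0.34555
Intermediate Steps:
n(w) = (135 + w)/(-5 + w) (n(w) = (w + 135)/(w - 5) = (135 + w)/(-5 + w))
-13589/39325 + n(-175)/31520 = -13589/39325 + ((135 - 175)/(-5 - 175))/31520 = -13589*1/39325 + (-40/(-180))*(1/31520) = -13589/39325 - 1/180*(-40)*(1/31520) = -13589/39325 + (2/9)*(1/31520) = -13589/39325 + 1/141840 = -385484887/1115571600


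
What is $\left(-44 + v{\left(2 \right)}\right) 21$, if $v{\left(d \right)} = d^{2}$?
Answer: $-840$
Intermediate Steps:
$\left(-44 + v{\left(2 \right)}\right) 21 = \left(-44 + 2^{2}\right) 21 = \left(-44 + 4\right) 21 = \left(-40\right) 21 = -840$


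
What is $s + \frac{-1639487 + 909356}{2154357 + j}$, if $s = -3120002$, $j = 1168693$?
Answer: $- \frac{10367923376231}{3323050} \approx -3.12 \cdot 10^{6}$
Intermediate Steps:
$s + \frac{-1639487 + 909356}{2154357 + j} = -3120002 + \frac{-1639487 + 909356}{2154357 + 1168693} = -3120002 - \frac{730131}{3323050} = - \frac{10367923376231}{3323050}$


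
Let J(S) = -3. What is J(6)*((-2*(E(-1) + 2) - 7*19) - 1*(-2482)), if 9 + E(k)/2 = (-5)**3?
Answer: -8643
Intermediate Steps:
E(k) = -268 (E(k) = -18 + 2*(-5)**3 = -18 + 2*(-125) = -18 - 250 = -268)
J(6)*((-2*(E(-1) + 2) - 7*19) - 1*(-2482)) = -3*((-2*(-268 + 2) - 7*19) - 1*(-2482)) = -3*((-2*(-266) - 133) + 2482) = -3*((532 - 133) + 2482) = -3*(399 + 2482) = -3*2881 = -8643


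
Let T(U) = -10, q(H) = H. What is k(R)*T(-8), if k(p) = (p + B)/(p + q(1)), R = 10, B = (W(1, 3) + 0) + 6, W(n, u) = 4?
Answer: -200/11 ≈ -18.182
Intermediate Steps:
B = 10 (B = (4 + 0) + 6 = 4 + 6 = 10)
k(p) = (10 + p)/(1 + p) (k(p) = (p + 10)/(p + 1) = (10 + p)/(1 + p))
k(R)*T(-8) = ((10 + 10)/(1 + 10))*(-10) = (20/11)*(-10) = -200/11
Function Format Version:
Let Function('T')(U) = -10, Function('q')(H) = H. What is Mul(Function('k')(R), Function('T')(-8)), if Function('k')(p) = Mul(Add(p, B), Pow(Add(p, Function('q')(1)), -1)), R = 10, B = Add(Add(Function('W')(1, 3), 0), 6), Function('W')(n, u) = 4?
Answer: Rational(-200, 11) ≈ -18.182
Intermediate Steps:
B = 10 (B = Add(Add(4, 0), 6) = Add(4, 6) = 10)
Function('k')(p) = Mul(Pow(Add(1, p), -1), Add(10, p)) (Function('k')(p) = Mul(Add(p, 10), Pow(Add(p, 1), -1)) = Mul(Add(10, p), Pow(Add(1, p), -1)) = Mul(Pow(Add(1, p), -1), Add(10, p)))
Mul(Function('k')(R), Function('T')(-8)) = Mul(Mul(Pow(Add(1, 10), -1), Add(10, 10)), -10) = Mul(Mul(Pow(11, -1), 20), -10) = Mul(Mul(Rational(1, 11), 20), -10) = Mul(Rational(20, 11), -10) = Rational(-200, 11)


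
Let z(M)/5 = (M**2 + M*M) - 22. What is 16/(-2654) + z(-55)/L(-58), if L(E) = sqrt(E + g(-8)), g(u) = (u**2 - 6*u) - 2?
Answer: -8/1327 + 15070*sqrt(13)/13 ≈ 4179.7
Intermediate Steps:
z(M) = -110 + 10*M**2 (z(M) = 5*((M**2 + M*M) - 22) = 5*((M**2 + M**2) - 22) = 5*(2*M**2 - 22) = 5*(-22 + 2*M**2) = -110 + 10*M**2)
g(u) = -2 + u**2 - 6*u
L(E) = sqrt(110 + E) (L(E) = sqrt(E + (-2 + (-8)**2 - 6*(-8))) = sqrt(E + (-2 + 64 + 48)) = sqrt(E + 110) = sqrt(110 + E))
16/(-2654) + z(-55)/L(-58) = 16/(-2654) + (-110 + 10*(-55)**2)/(sqrt(110 - 58)) = 16*(-1/2654) + (-110 + 10*3025)/(sqrt(52)) = -8/1327 + (-110 + 30250)/((2*sqrt(13))) = -8/1327 + 30140*(sqrt(13)/26) = -8/1327 + 15070*sqrt(13)/13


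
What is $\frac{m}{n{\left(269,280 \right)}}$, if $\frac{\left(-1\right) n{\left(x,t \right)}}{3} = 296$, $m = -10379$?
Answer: $\frac{10379}{888} \approx 11.688$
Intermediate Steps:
$n{\left(x,t \right)} = -888$ ($n{\left(x,t \right)} = \left(-3\right) 296 = -888$)
$\frac{m}{n{\left(269,280 \right)}} = - \frac{10379}{-888} = \left(-10379\right) \left(- \frac{1}{888}\right) = \frac{10379}{888}$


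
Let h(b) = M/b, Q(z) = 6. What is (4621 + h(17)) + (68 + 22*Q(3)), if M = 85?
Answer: 4826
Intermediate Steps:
h(b) = 85/b
(4621 + h(17)) + (68 + 22*Q(3)) = (4621 + 85/17) + (68 + 22*6) = (4621 + 85*(1/17)) + (68 + 132) = (4621 + 5) + 200 = 4626 + 200 = 4826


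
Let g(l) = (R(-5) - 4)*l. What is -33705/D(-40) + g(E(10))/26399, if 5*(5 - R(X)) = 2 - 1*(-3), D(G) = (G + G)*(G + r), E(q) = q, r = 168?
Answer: 6741/2048 ≈ 3.2915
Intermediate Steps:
D(G) = 2*G*(168 + G) (D(G) = (G + G)*(G + 168) = (2*G)*(168 + G) = 2*G*(168 + G))
R(X) = 4 (R(X) = 5 - (2 - 1*(-3))/5 = 5 - (2 + 3)/5 = 5 - ⅕*5 = 5 - 1 = 4)
g(l) = 0 (g(l) = (4 - 4)*l = 0*l = 0)
-33705/D(-40) + g(E(10))/26399 = -33705*(-1/(80*(168 - 40))) + 0/26399 = -33705/(2*(-40)*128) + 0*(1/26399) = -33705/(-10240) + 0 = -33705*(-1/10240) + 0 = 6741/2048 + 0 = 6741/2048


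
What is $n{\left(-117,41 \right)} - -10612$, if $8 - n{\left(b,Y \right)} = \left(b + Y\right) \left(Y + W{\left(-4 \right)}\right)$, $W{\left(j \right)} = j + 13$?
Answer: $14420$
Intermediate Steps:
$W{\left(j \right)} = 13 + j$
$n{\left(b,Y \right)} = 8 - \left(9 + Y\right) \left(Y + b\right)$ ($n{\left(b,Y \right)} = 8 - \left(b + Y\right) \left(Y + \left(13 - 4\right)\right) = 8 - \left(Y + b\right) \left(Y + 9\right) = 8 - \left(Y + b\right) \left(9 + Y\right) = 8 - \left(9 + Y\right) \left(Y + b\right)$)
$n{\left(-117,41 \right)} - -10612 = \left(8 - 41^{2} - 369 - -1053 - 41 \left(-117\right)\right) - -10612 = \left(8 - 1681 - 369 + 1053 + 4797\right) + 10612 = 3808 + 10612 = 14420$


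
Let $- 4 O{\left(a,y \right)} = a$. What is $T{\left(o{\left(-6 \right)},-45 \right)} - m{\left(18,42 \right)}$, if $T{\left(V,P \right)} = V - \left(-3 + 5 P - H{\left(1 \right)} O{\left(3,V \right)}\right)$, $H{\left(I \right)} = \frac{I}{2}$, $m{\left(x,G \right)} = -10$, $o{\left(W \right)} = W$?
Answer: $\frac{1853}{8} \approx 231.63$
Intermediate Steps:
$O{\left(a,y \right)} = - \frac{a}{4}$
$H{\left(I \right)} = \frac{I}{2}$ ($H{\left(I \right)} = I \frac{1}{2} = \frac{I}{2}$)
$T{\left(V,P \right)} = \frac{21}{8} + V - 5 P$ ($T{\left(V,P \right)} = V - \left(-3 + 5 P - \frac{1}{2} \cdot 1 \left(\left(- \frac{1}{4}\right) 3\right)\right) = V + \left(\frac{1}{2} \left(- \frac{3}{4}\right) - \left(-3 + 5 P\right)\right) = V - \left(- \frac{21}{8} + 5 P\right) = \frac{21}{8} + V - 5 P$)
$T{\left(o{\left(-6 \right)},-45 \right)} - m{\left(18,42 \right)} = \left(\frac{21}{8} - 6 - -225\right) - -10 = \left(\frac{21}{8} - 6 + 225\right) + 10 = \frac{1773}{8} + 10 = \frac{1853}{8}$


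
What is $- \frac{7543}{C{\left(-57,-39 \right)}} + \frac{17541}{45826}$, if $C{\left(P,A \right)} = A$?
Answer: $\frac{346349617}{1787214} \approx 193.79$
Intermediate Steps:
$- \frac{7543}{C{\left(-57,-39 \right)}} + \frac{17541}{45826} = - \frac{7543}{-39} + \frac{17541}{45826} = \left(-7543\right) \left(- \frac{1}{39}\right) + 17541 \cdot \frac{1}{45826} = \frac{7543}{39} + \frac{17541}{45826} = \frac{346349617}{1787214}$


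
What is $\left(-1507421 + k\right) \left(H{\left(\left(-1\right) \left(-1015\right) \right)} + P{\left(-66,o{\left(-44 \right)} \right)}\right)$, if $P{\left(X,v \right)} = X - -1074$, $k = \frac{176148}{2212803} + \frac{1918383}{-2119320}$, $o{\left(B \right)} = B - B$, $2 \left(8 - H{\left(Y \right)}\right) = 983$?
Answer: $- \frac{274653925895890422263}{347380566960} \approx -7.9064 \cdot 10^{8}$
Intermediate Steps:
$H{\left(Y \right)} = - \frac{967}{2}$ ($H{\left(Y \right)} = 8 - \frac{983}{2} = - \frac{967}{2}$)
$o{\left(B \right)} = 0$
$k = - \frac{143395914007}{173690283480}$ ($k = 176148 \cdot \frac{1}{2212803} + 1918383 \left(- \frac{1}{2119320}\right) = \frac{19572}{245867} - \frac{639461}{706440} = - \frac{143395914007}{173690283480} \approx -0.82558$)
$P{\left(X,v \right)} = 1074 + X$ ($P{\left(X,v \right)} = X + 1074 = 1074 + X$)
$\left(-1507421 + k\right) \left(H{\left(\left(-1\right) \left(-1015\right) \right)} + P{\left(-66,o{\left(-44 \right)} \right)}\right) = \left(-1507421 - \frac{143395914007}{173690283480}\right) \left(- \frac{967}{2} + \left(1074 - 66\right)\right) = - \frac{261824524209619087 \left(- \frac{967}{2} + 1008\right)}{173690283480} = \left(- \frac{261824524209619087}{173690283480}\right) \frac{1049}{2} = - \frac{274653925895890422263}{347380566960}$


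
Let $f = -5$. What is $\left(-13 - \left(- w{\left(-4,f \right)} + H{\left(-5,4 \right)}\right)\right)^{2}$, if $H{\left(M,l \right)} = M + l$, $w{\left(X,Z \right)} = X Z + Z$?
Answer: $9$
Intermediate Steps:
$w{\left(X,Z \right)} = Z + X Z$
$\left(-13 - \left(- w{\left(-4,f \right)} + H{\left(-5,4 \right)}\right)\right)^{2} = \left(-13 - \left(-1 + 5 \left(1 - 4\right)\right)\right)^{2} = \left(-13 - -16\right)^{2} = \left(-13 + \left(15 + 1\right)\right)^{2} = \left(-13 + 16\right)^{2} = 3^{2} = 9$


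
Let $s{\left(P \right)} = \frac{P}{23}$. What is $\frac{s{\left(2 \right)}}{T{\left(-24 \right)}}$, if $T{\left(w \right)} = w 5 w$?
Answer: $\frac{1}{33120} \approx 3.0193 \cdot 10^{-5}$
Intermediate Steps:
$s{\left(P \right)} = \frac{P}{23}$ ($s{\left(P \right)} = P \frac{1}{23} = \frac{P}{23}$)
$T{\left(w \right)} = 5 w^{2}$ ($T{\left(w \right)} = 5 w w = 5 w^{2}$)
$\frac{s{\left(2 \right)}}{T{\left(-24 \right)}} = \frac{\frac{1}{23} \cdot 2}{5 \left(-24\right)^{2}} = \frac{2}{23 \cdot 5 \cdot 576} = \frac{2}{23 \cdot 2880} = \frac{2}{23} \cdot \frac{1}{2880} = \frac{1}{33120}$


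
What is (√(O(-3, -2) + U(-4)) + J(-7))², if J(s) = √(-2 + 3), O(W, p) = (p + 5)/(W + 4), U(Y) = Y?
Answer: 2*I ≈ 2.0*I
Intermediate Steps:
O(W, p) = (5 + p)/(4 + W)
J(s) = 1 (J(s) = √1 = 1)
(√(O(-3, -2) + U(-4)) + J(-7))² = (√((5 - 2)/(4 - 3) - 4) + 1)² = (√(3/1 - 4) + 1)² = (√(1*3 - 4) + 1)² = (√(3 - 4) + 1)² = (√(-1) + 1)² = (I + 1)² = (1 + I)²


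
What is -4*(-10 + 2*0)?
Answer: 40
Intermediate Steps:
-4*(-10 + 2*0) = -4*(-10 + 0) = -4*(-10) = 40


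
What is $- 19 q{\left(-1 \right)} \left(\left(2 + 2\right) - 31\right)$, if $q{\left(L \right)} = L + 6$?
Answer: $2565$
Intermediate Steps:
$q{\left(L \right)} = 6 + L$
$- 19 q{\left(-1 \right)} \left(\left(2 + 2\right) - 31\right) = - 19 \left(6 - 1\right) \left(\left(2 + 2\right) - 31\right) = \left(-19\right) 5 \left(4 - 31\right) = \left(-95\right) \left(-27\right) = 2565$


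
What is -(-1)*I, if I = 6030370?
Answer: 6030370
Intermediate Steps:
-(-1)*I = -(-1)*6030370 = -1*(-6030370) = 6030370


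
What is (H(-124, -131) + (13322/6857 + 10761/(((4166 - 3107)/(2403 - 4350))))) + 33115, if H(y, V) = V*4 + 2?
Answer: 31008216746/2420521 ≈ 12811.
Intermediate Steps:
H(y, V) = 2 + 4*V (H(y, V) = 4*V + 2 = 2 + 4*V)
(H(-124, -131) + (13322/6857 + 10761/(((4166 - 3107)/(2403 - 4350))))) + 33115 = ((2 + 4*(-131)) + (13322/6857 + 10761/(((4166 - 3107)/(2403 - 4350))))) + 33115 = ((2 - 524) + (13322*(1/6857) + 10761/((1059/(-1947))))) + 33115 = (-522 + (13322/6857 + 10761/((1059*(-1/1947))))) + 33115 = (-522 + (13322/6857 + 10761/(-353/649))) + 33115 = (-522 + (13322/6857 + 10761*(-649/353))) + 33115 = (-522 + (13322/6857 - 6983889/353)) + 33115 = (-522 - 47883824207/2420521) + 33115 = -49147336169/2420521 + 33115 = 31008216746/2420521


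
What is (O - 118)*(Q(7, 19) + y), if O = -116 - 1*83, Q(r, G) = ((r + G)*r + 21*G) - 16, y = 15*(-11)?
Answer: -126800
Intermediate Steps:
y = -165
Q(r, G) = -16 + 21*G + r*(G + r) (Q(r, G) = ((G + r)*r + 21*G) - 16 = (r*(G + r) + 21*G) - 16 = (21*G + r*(G + r)) - 16 = -16 + 21*G + r*(G + r))
O = -199 (O = -116 - 83 = -199)
(O - 118)*(Q(7, 19) + y) = (-199 - 118)*((-16 + 7² + 21*19 + 19*7) - 165) = -317*((-16 + 49 + 399 + 133) - 165) = -317*(565 - 165) = -317*400 = -126800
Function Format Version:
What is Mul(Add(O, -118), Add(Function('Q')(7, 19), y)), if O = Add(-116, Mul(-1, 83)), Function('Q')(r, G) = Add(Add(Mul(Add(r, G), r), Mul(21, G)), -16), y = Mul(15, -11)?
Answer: -126800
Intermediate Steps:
y = -165
Function('Q')(r, G) = Add(-16, Mul(21, G), Mul(r, Add(G, r))) (Function('Q')(r, G) = Add(Add(Mul(Add(G, r), r), Mul(21, G)), -16) = Add(Add(Mul(r, Add(G, r)), Mul(21, G)), -16) = Add(Add(Mul(21, G), Mul(r, Add(G, r))), -16) = Add(-16, Mul(21, G), Mul(r, Add(G, r))))
O = -199 (O = Add(-116, -83) = -199)
Mul(Add(O, -118), Add(Function('Q')(7, 19), y)) = Mul(Add(-199, -118), Add(Add(-16, Pow(7, 2), Mul(21, 19), Mul(19, 7)), -165)) = Mul(-317, Add(Add(-16, 49, 399, 133), -165)) = Mul(-317, Add(565, -165)) = Mul(-317, 400) = -126800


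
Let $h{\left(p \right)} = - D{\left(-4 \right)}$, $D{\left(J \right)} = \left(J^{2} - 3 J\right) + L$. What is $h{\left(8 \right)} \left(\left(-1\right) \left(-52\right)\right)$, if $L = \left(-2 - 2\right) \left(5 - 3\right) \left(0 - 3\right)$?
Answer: $-2704$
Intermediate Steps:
$L = 24$ ($L = - 4 \cdot 2 \left(-3\right) = \left(-4\right) \left(-6\right) = 24$)
$D{\left(J \right)} = 24 + J^{2} - 3 J$ ($D{\left(J \right)} = \left(J^{2} - 3 J\right) + 24 = 24 + J^{2} - 3 J$)
$h{\left(p \right)} = -52$ ($h{\left(p \right)} = - (24 + \left(-4\right)^{2} - -12) = - (24 + 16 + 12) = \left(-1\right) 52 = -52$)
$h{\left(8 \right)} \left(\left(-1\right) \left(-52\right)\right) = - 52 \left(\left(-1\right) \left(-52\right)\right) = \left(-52\right) 52 = -2704$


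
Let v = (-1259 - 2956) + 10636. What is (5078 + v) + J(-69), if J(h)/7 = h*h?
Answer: 44826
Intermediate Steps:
v = 6421 (v = -4215 + 10636 = 6421)
J(h) = 7*h² (J(h) = 7*(h*h) = 7*h²)
(5078 + v) + J(-69) = (5078 + 6421) + 7*(-69)² = 11499 + 7*4761 = 11499 + 33327 = 44826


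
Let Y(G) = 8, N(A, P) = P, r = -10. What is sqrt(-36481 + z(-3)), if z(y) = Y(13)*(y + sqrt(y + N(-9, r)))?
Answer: sqrt(-36505 + 8*I*sqrt(13)) ≈ 0.0755 + 191.06*I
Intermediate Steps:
z(y) = 8*y + 8*sqrt(-10 + y) (z(y) = 8*(y + sqrt(y - 10)) = 8*(y + sqrt(-10 + y)) = 8*y + 8*sqrt(-10 + y))
sqrt(-36481 + z(-3)) = sqrt(-36481 + (8*(-3) + 8*sqrt(-10 - 3))) = sqrt(-36481 + (-24 + 8*sqrt(-13))) = sqrt(-36481 + (-24 + 8*(I*sqrt(13)))) = sqrt(-36481 + (-24 + 8*I*sqrt(13))) = sqrt(-36505 + 8*I*sqrt(13))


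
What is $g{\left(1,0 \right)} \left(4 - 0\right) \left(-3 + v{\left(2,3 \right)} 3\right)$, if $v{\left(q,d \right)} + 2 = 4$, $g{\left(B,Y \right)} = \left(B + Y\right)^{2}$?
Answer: $12$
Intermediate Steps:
$v{\left(q,d \right)} = 2$ ($v{\left(q,d \right)} = -2 + 4 = 2$)
$g{\left(1,0 \right)} \left(4 - 0\right) \left(-3 + v{\left(2,3 \right)} 3\right) = \left(1 + 0\right)^{2} \left(4 - 0\right) \left(-3 + 2 \cdot 3\right) = 1^{2} \left(4 + 0\right) \left(-3 + 6\right) = 1 \cdot 4 \cdot 3 = 4 \cdot 3 = 12$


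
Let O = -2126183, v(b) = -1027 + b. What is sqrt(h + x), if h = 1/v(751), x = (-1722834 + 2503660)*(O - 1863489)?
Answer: I*sqrt(59326623496047237)/138 ≈ 1.765e+6*I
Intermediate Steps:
x = -3115239629072 (x = (-1722834 + 2503660)*(-2126183 - 1863489) = 780826*(-3989672) = -3115239629072)
h = -1/276 (h = 1/(-1027 + 751) = 1/(-276) = -1/276 ≈ -0.0036232)
sqrt(h + x) = sqrt(-1/276 - 3115239629072) = sqrt(-859806137623873/276) = I*sqrt(59326623496047237)/138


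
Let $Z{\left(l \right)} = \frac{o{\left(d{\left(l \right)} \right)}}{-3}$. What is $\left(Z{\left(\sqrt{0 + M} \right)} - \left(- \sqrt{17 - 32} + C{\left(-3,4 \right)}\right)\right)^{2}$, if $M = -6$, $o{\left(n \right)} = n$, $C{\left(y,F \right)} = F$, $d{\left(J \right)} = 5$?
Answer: $\frac{154}{9} - \frac{34 i \sqrt{15}}{3} \approx 17.111 - 43.894 i$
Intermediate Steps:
$Z{\left(l \right)} = - \frac{5}{3}$ ($Z{\left(l \right)} = \frac{5}{-3} = 5 \left(- \frac{1}{3}\right) = - \frac{5}{3}$)
$\left(Z{\left(\sqrt{0 + M} \right)} - \left(- \sqrt{17 - 32} + C{\left(-3,4 \right)}\right)\right)^{2} = \left(- \frac{5}{3} + \left(\sqrt{17 - 32} - 4\right)\right)^{2} = \left(- \frac{5}{3} - \left(4 - \sqrt{-15}\right)\right)^{2} = \left(- \frac{5}{3} - \left(4 - i \sqrt{15}\right)\right)^{2} = \left(- \frac{17}{3} + i \sqrt{15}\right)^{2}$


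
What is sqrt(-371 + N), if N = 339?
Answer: 4*I*sqrt(2) ≈ 5.6569*I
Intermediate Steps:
sqrt(-371 + N) = sqrt(-371 + 339) = sqrt(-32) = 4*I*sqrt(2)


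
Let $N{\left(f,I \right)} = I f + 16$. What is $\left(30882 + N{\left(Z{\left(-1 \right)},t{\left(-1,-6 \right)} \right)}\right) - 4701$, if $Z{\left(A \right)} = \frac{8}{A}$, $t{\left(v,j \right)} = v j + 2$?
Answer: $26133$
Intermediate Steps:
$t{\left(v,j \right)} = 2 + j v$ ($t{\left(v,j \right)} = j v + 2 = 2 + j v$)
$N{\left(f,I \right)} = 16 + I f$
$\left(30882 + N{\left(Z{\left(-1 \right)},t{\left(-1,-6 \right)} \right)}\right) - 4701 = \left(30882 + \left(16 + \left(2 - -6\right) \frac{8}{-1}\right)\right) - 4701 = \left(30882 + \left(16 + \left(2 + 6\right) 8 \left(-1\right)\right)\right) - 4701 = \left(30882 + \left(16 + 8 \left(-8\right)\right)\right) - 4701 = \left(30882 + \left(16 - 64\right)\right) - 4701 = \left(30882 - 48\right) - 4701 = 30834 - 4701 = 26133$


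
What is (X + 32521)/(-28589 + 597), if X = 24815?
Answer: -7167/3499 ≈ -2.0483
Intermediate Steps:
(X + 32521)/(-28589 + 597) = (24815 + 32521)/(-28589 + 597) = 57336/(-27992) = 57336*(-1/27992) = -7167/3499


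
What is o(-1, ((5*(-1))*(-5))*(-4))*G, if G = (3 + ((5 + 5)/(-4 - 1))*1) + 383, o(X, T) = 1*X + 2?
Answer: 384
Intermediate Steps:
o(X, T) = 2 + X (o(X, T) = X + 2 = 2 + X)
G = 384 (G = (3 + (10/(-5))*1) + 383 = (3 + (10*(-⅕))*1) + 383 = (3 - 2*1) + 383 = (3 - 2) + 383 = 1 + 383 = 384)
o(-1, ((5*(-1))*(-5))*(-4))*G = (2 - 1)*384 = 1*384 = 384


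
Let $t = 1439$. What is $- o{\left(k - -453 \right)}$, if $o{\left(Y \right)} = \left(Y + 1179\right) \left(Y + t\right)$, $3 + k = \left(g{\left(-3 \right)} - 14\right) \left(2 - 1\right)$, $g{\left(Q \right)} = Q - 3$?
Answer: $-3007221$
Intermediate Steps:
$g{\left(Q \right)} = -3 + Q$
$k = -23$ ($k = -3 + \left(\left(-3 - 3\right) - 14\right) \left(2 - 1\right) = -3 + \left(-6 - 14\right) 1 = -3 - 20 = -23$)
$o{\left(Y \right)} = \left(1179 + Y\right) \left(1439 + Y\right)$ ($o{\left(Y \right)} = \left(Y + 1179\right) \left(Y + 1439\right) = \left(1179 + Y\right) \left(1439 + Y\right)$)
$- o{\left(k - -453 \right)} = - (1696581 + \left(-23 - -453\right)^{2} + 2618 \left(-23 - -453\right)) = - (1696581 + \left(-23 + 453\right)^{2} + 2618 \left(-23 + 453\right)) = - (1696581 + 430^{2} + 2618 \cdot 430) = - (1696581 + 184900 + 1125740) = \left(-1\right) 3007221 = -3007221$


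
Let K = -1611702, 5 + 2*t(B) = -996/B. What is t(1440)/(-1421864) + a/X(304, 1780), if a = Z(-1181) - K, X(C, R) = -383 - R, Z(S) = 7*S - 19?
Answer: -182387158501477/246039346560 ≈ -741.29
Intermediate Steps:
t(B) = -5/2 - 498/B (t(B) = -5/2 + (-996/B)/2 = -5/2 - 498/B)
Z(S) = -19 + 7*S
a = 1603416 (a = (-19 + 7*(-1181)) - 1*(-1611702) = (-19 - 8267) + 1611702 = -8286 + 1611702 = 1603416)
t(1440)/(-1421864) + a/X(304, 1780) = (-5/2 - 498/1440)/(-1421864) + 1603416/(-383 - 1*1780) = (-5/2 - 498*1/1440)*(-1/1421864) + 1603416/(-383 - 1780) = (-5/2 - 83/240)*(-1/1421864) + 1603416/(-2163) = -683/240*(-1/1421864) + 1603416*(-1/2163) = 683/341247360 - 534472/721 = -182387158501477/246039346560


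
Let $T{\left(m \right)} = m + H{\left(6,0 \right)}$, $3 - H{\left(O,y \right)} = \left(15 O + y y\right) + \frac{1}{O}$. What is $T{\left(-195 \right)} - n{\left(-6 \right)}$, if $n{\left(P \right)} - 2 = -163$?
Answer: $- \frac{727}{6} \approx -121.17$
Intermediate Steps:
$H{\left(O,y \right)} = 3 - \frac{1}{O} - y^{2} - 15 O$ ($H{\left(O,y \right)} = 3 - \left(\left(15 O + y y\right) + \frac{1}{O}\right) = 3 - \left(\left(15 O + y^{2}\right) + \frac{1}{O}\right) = 3 - \left(\left(y^{2} + 15 O\right) + \frac{1}{O}\right) = 3 - \left(\frac{1}{O} + y^{2} + 15 O\right) = 3 - \frac{1}{O} - y^{2} - 15 O$)
$T{\left(m \right)} = - \frac{523}{6} + m$ ($T{\left(m \right)} = m - \frac{523}{6} = - \frac{523}{6} + m$)
$n{\left(P \right)} = -161$ ($n{\left(P \right)} = 2 - 163 = -161$)
$T{\left(-195 \right)} - n{\left(-6 \right)} = \left(- \frac{523}{6} - 195\right) - -161 = - \frac{1693}{6} + 161 = - \frac{727}{6}$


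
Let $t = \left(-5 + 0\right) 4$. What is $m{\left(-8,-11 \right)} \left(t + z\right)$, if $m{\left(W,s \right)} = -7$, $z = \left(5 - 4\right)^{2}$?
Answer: $133$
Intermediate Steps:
$t = -20$ ($t = \left(-5\right) 4 = -20$)
$z = 1$ ($z = 1^{2} = 1$)
$m{\left(-8,-11 \right)} \left(t + z\right) = - 7 \left(-20 + 1\right) = \left(-7\right) \left(-19\right) = 133$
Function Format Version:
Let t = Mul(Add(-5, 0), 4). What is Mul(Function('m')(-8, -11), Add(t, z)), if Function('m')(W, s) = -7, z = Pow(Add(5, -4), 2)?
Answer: 133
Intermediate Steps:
t = -20 (t = Mul(-5, 4) = -20)
z = 1 (z = Pow(1, 2) = 1)
Mul(Function('m')(-8, -11), Add(t, z)) = Mul(-7, Add(-20, 1)) = Mul(-7, -19) = 133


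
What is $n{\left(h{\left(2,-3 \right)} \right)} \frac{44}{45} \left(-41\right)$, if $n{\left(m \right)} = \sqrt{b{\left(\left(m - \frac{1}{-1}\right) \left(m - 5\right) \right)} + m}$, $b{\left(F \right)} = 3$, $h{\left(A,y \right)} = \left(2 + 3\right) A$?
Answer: $- \frac{1804 \sqrt{13}}{45} \approx -144.54$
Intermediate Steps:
$h{\left(A,y \right)} = 5 A$
$n{\left(m \right)} = \sqrt{3 + m}$
$n{\left(h{\left(2,-3 \right)} \right)} \frac{44}{45} \left(-41\right) = \sqrt{3 + 5 \cdot 2} \cdot \frac{44}{45} \left(-41\right) = \sqrt{3 + 10} \cdot 44 \cdot \frac{1}{45} \left(-41\right) = \sqrt{13} \cdot \frac{44}{45} \left(-41\right) = \frac{44 \sqrt{13}}{45} \left(-41\right) = - \frac{1804 \sqrt{13}}{45}$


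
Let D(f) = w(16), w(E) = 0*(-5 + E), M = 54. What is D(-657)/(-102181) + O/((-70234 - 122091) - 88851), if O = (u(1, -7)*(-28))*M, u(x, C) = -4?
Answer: -108/5021 ≈ -0.021510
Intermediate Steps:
w(E) = 0
O = 6048 (O = -4*(-28)*54 = 112*54 = 6048)
D(f) = 0
D(-657)/(-102181) + O/((-70234 - 122091) - 88851) = 0/(-102181) + 6048/((-70234 - 122091) - 88851) = 0*(-1/102181) + 6048/(-192325 - 88851) = 0 + 6048/(-281176) = 0 + 6048*(-1/281176) = 0 - 108/5021 = -108/5021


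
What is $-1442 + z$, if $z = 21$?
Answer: $-1421$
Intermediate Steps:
$-1442 + z = -1442 + 21 = -1421$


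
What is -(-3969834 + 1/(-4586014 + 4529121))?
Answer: 225855765763/56893 ≈ 3.9698e+6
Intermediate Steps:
-(-3969834 + 1/(-4586014 + 4529121)) = -(-3969834 + 1/(-56893)) = -(-3969834 - 1/56893) = -1*(-225855765763/56893) = 225855765763/56893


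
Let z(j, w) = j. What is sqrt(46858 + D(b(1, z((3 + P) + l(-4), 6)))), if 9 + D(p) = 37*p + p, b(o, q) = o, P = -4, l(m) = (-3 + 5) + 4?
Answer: sqrt(46887) ≈ 216.53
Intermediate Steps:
l(m) = 6 (l(m) = 2 + 4 = 6)
D(p) = -9 + 38*p (D(p) = -9 + (37*p + p) = -9 + 38*p)
sqrt(46858 + D(b(1, z((3 + P) + l(-4), 6)))) = sqrt(46858 + (-9 + 38*1)) = sqrt(46858 + (-9 + 38)) = sqrt(46858 + 29) = sqrt(46887)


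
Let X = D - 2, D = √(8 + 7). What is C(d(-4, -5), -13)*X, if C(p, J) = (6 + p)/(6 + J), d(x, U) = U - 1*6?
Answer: -10/7 + 5*√15/7 ≈ 1.3378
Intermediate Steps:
d(x, U) = -6 + U (d(x, U) = U - 6 = -6 + U)
D = √15 ≈ 3.8730
C(p, J) = (6 + p)/(6 + J)
X = -2 + √15 (X = √15 - 2 = -2 + √15 ≈ 1.8730)
C(d(-4, -5), -13)*X = ((6 + (-6 - 5))/(6 - 13))*(-2 + √15) = ((6 - 11)/(-7))*(-2 + √15) = (-⅐*(-5))*(-2 + √15) = 5*(-2 + √15)/7 = -10/7 + 5*√15/7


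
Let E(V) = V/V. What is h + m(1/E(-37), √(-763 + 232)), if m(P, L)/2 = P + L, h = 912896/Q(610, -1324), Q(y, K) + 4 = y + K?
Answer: -455730/359 + 6*I*√59 ≈ -1269.4 + 46.087*I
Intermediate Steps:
Q(y, K) = -4 + K + y (Q(y, K) = -4 + (y + K) = -4 + (K + y) = -4 + K + y)
h = -456448/359 (h = 912896/(-4 - 1324 + 610) = 912896/(-718) = 912896*(-1/718) = -456448/359 ≈ -1271.4)
E(V) = 1
m(P, L) = 2*L + 2*P (m(P, L) = 2*(P + L) = 2*(L + P) = 2*L + 2*P)
h + m(1/E(-37), √(-763 + 232)) = -456448/359 + (2*√(-763 + 232) + 2/1) = -456448/359 + (2*√(-531) + 2*1) = -456448/359 + (2*(3*I*√59) + 2) = -456448/359 + (6*I*√59 + 2) = -456448/359 + (2 + 6*I*√59) = -455730/359 + 6*I*√59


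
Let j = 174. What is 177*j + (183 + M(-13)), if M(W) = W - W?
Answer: 30981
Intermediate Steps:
M(W) = 0
177*j + (183 + M(-13)) = 177*174 + (183 + 0) = 30798 + 183 = 30981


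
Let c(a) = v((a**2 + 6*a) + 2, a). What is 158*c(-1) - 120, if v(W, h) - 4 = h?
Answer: 354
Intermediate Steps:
v(W, h) = 4 + h
c(a) = 4 + a
158*c(-1) - 120 = 158*(4 - 1) - 120 = 158*3 - 120 = 474 - 120 = 354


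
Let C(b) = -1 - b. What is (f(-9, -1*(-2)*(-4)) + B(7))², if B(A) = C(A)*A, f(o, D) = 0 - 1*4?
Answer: 3600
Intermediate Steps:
f(o, D) = -4 (f(o, D) = 0 - 4 = -4)
B(A) = A*(-1 - A) (B(A) = (-1 - A)*A = A*(-1 - A))
(f(-9, -1*(-2)*(-4)) + B(7))² = (-4 - 1*7*(1 + 7))² = (-4 - 1*7*8)² = (-4 - 56)² = (-60)² = 3600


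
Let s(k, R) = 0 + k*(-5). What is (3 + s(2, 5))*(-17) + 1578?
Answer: 1697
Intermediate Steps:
s(k, R) = -5*k (s(k, R) = 0 - 5*k = -5*k)
(3 + s(2, 5))*(-17) + 1578 = (3 - 5*2)*(-17) + 1578 = (3 - 10)*(-17) + 1578 = -7*(-17) + 1578 = 119 + 1578 = 1697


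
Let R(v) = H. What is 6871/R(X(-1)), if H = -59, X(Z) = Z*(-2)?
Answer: -6871/59 ≈ -116.46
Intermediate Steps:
X(Z) = -2*Z
R(v) = -59
6871/R(X(-1)) = 6871/(-59) = 6871*(-1/59) = -6871/59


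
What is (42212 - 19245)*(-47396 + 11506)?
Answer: -824285630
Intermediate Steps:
(42212 - 19245)*(-47396 + 11506) = 22967*(-35890) = -824285630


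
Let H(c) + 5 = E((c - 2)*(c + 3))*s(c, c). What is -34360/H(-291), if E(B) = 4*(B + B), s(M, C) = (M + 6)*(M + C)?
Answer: -6872/22394838527 ≈ -3.0686e-7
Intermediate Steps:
s(M, C) = (6 + M)*(C + M)
E(B) = 8*B (E(B) = 4*(2*B) = 8*B)
H(c) = -5 + 8*(-2 + c)*(3 + c)*(2*c² + 12*c) (H(c) = -5 + (8*((c - 2)*(c + 3)))*(c² + 6*c + 6*c + c*c) = -5 + (8*((-2 + c)*(3 + c)))*(c² + 6*c + 6*c + c²) = -5 + (8*(-2 + c)*(3 + c))*(2*c² + 12*c) = -5 + 8*(-2 + c)*(3 + c)*(2*c² + 12*c))
-34360/H(-291) = -34360/(-5 + 16*(-291)*(6 - 291)*(-6 - 291 + (-291)²)) = -34360/(-5 + 16*(-291)*(-285)*(-6 - 291 + 84681)) = -34360/(-5 + 16*(-291)*(-285)*84384) = -34360/(-5 + 111974192640) = -34360/111974192635 = -34360*1/111974192635 = -6872/22394838527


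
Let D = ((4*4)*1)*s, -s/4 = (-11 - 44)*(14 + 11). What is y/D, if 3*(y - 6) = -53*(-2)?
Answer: 31/66000 ≈ 0.00046970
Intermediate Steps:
s = 5500 (s = -4*(-11 - 44)*(14 + 11) = -(-220)*25 = -4*(-1375) = 5500)
y = 124/3 (y = 6 + (-53*(-2))/3 = 6 + (1/3)*106 = 6 + 106/3 = 124/3 ≈ 41.333)
D = 88000 (D = ((4*4)*1)*5500 = (16*1)*5500 = 16*5500 = 88000)
y/D = (124/3)/88000 = (124/3)*(1/88000) = 31/66000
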